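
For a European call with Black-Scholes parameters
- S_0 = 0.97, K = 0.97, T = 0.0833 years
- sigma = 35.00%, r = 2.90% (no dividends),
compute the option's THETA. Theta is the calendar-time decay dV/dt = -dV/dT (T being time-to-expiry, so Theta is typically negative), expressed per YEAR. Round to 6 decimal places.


Answer: Theta = -0.247722

Derivation:
d1 = 0.0744220565; d2 = -0.0265940313
phi(d1) = 0.3978390094; exp(-qT) = 1.0000000000; exp(-rT) = 0.9975872155
Theta = -S*exp(-qT)*phi(d1)*sigma/(2*sqrt(T)) - r*K*exp(-rT)*N(d2) + q*S*exp(-qT)*N(d1)
N(d1) = 0.5296627206; N(d2) = 0.4893917670; sqrt(T) = 0.2886173938
Term 1 = -0.9700 * 1.0000000000 * 0.3978390094 * 0.3500 / (2 * 0.2886173938) = -0.2339885721
Term 2 = -0.0290 * 0.9700 * 0.9975872155 * 0.4893917670 = -0.0137333746
Term 3 = 0 (no dividend yield, q = 0)
Theta = -0.2339885721 + (-0.0137333746) + (0.0000000000) = -0.247722


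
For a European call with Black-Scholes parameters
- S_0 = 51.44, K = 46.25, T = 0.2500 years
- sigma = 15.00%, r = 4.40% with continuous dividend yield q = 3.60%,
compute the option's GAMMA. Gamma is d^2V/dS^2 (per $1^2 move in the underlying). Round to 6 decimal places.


d1 = 1.4822282129; d2 = 1.4072282129
phi(d1) = 0.1329956616; exp(-qT) = 0.9910403788; exp(-rT) = 0.9890602788
Gamma = exp(-qT) * phi(d1) / (S * sigma * sqrt(T)) = 0.9910403788 * 0.1329956616 / (51.4400 * 0.1500 * 0.5000000000) = 0.034164

Answer: Gamma = 0.034164


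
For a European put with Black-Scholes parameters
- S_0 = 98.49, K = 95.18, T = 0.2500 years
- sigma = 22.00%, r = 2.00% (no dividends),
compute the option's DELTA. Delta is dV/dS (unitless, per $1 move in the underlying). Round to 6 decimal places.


Answer: Delta = -0.340452

Derivation:
d1 = 0.4112289499; d2 = 0.3012289499
phi(d1) = 0.3665966221; exp(-qT) = 1.0000000000; exp(-rT) = 0.9950124792
N(-d1) = 0.3404523311
Delta = -exp(-qT) * N(-d1) = -1.0000000000 * 0.3404523311 = -0.340452


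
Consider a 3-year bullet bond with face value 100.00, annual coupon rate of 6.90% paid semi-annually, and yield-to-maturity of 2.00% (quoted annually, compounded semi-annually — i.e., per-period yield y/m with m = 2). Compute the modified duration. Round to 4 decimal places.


Coupon per period c = face * coupon_rate / m = 3.450000
Periods per year m = 2; per-period yield y/m = 0.010000
Number of cashflows N = 6
Cashflows (t years, CF_t, discount factor 1/(1+y/m)^(m*t), PV):
  t = 0.5000: CF_t = 3.450000, DF = 0.990099, PV = 3.415842
  t = 1.0000: CF_t = 3.450000, DF = 0.980296, PV = 3.382021
  t = 1.5000: CF_t = 3.450000, DF = 0.970590, PV = 3.348536
  t = 2.0000: CF_t = 3.450000, DF = 0.960980, PV = 3.315382
  t = 2.5000: CF_t = 3.450000, DF = 0.951466, PV = 3.282557
  t = 3.0000: CF_t = 103.450000, DF = 0.942045, PV = 97.454580
Price P = sum_t PV_t = 114.198917
First compute Macaulay numerator sum_t t * PV_t:
  t * PV_t at t = 0.5000: 1.707921
  t * PV_t at t = 1.0000: 3.382021
  t * PV_t at t = 1.5000: 5.022804
  t * PV_t at t = 2.0000: 6.630764
  t * PV_t at t = 2.5000: 8.206392
  t * PV_t at t = 3.0000: 292.363739
Macaulay duration D = 317.313641 / 114.198917 = 2.778605
Modified duration = D / (1 + y/m) = 2.778605 / (1 + 0.010000) = 2.751094

Answer: Modified duration = 2.7511


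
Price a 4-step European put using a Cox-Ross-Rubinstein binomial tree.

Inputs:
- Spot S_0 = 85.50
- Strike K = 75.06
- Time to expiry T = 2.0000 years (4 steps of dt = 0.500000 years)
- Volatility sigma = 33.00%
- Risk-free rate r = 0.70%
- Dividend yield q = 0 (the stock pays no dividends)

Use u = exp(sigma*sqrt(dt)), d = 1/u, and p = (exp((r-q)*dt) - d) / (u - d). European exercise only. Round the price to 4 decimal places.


dt = T/N = 0.500000
u = exp(sigma*sqrt(dt)) = 1.262817; d = 1/u = 0.791880
p = (exp((r-q)*dt) - d) / (u - d) = 0.449372
Discount per step: exp(-r*dt) = 0.996506
Stock lattice S(k, i) with i counting down-moves:
  k=0: S(0,0) = 85.5000
  k=1: S(1,0) = 107.9709; S(1,1) = 67.7058
  k=2: S(2,0) = 136.3475; S(2,1) = 85.5000; S(2,2) = 53.6148
  k=3: S(3,0) = 172.1820; S(3,1) = 107.9709; S(3,2) = 67.7058; S(3,3) = 42.4565
  k=4: S(4,0) = 217.4344; S(4,1) = 136.3475; S(4,2) = 85.5000; S(4,3) = 53.6148; S(4,4) = 33.6205
Terminal payoffs V(N, i) = max(K - S_T, 0):
  V(4,0) = 0.000000; V(4,1) = 0.000000; V(4,2) = 0.000000; V(4,3) = 21.445160; V(4,4) = 41.439519
Backward induction: V(k, i) = exp(-r*dt) * [p * V(k+1, i) + (1-p) * V(k+1, i+1)].
  V(3,0) = exp(-r*dt) * [p*0.000000 + (1-p)*0.000000] = 0.000000
  V(3,1) = exp(-r*dt) * [p*0.000000 + (1-p)*0.000000] = 0.000000
  V(3,2) = exp(-r*dt) * [p*0.000000 + (1-p)*21.445160] = 11.767049
  V(3,3) = exp(-r*dt) * [p*21.445160 + (1-p)*41.439519] = 32.341222
  V(2,0) = exp(-r*dt) * [p*0.000000 + (1-p)*0.000000] = 0.000000
  V(2,1) = exp(-r*dt) * [p*0.000000 + (1-p)*11.767049] = 6.456629
  V(2,2) = exp(-r*dt) * [p*11.767049 + (1-p)*32.341222] = 23.015072
  V(1,0) = exp(-r*dt) * [p*0.000000 + (1-p)*6.456629] = 3.542780
  V(1,1) = exp(-r*dt) * [p*6.456629 + (1-p)*23.015072] = 15.519758
  V(0,0) = exp(-r*dt) * [p*3.542780 + (1-p)*15.519758] = 10.102220

Answer: Price = V(0,0) = 10.1022


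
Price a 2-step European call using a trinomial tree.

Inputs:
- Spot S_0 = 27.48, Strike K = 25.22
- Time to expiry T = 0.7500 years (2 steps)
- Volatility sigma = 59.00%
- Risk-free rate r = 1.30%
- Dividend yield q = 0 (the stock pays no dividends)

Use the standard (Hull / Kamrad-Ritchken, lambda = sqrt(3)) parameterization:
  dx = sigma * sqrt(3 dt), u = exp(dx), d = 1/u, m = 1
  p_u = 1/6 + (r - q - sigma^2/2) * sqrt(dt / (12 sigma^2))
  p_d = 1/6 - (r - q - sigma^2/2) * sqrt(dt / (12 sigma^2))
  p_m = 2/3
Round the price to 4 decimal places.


Answer: Price = V(0,0) = 6.1825

Derivation:
dt = T/N = 0.375000; dx = sigma*sqrt(3*dt) = 0.625790
u = exp(dx) = 1.869722; d = 1/u = 0.534839
p_u = 0.118413, p_m = 0.666667, p_d = 0.214921
Discount per step: exp(-r*dt) = 0.995137
Stock lattice S(k, j) with j the centered position index:
  k=0: S(0,+0) = 27.4800
  k=1: S(1,-1) = 14.6974; S(1,+0) = 27.4800; S(1,+1) = 51.3799
  k=2: S(2,-2) = 7.8607; S(2,-1) = 14.6974; S(2,+0) = 27.4800; S(2,+1) = 51.3799; S(2,+2) = 96.0662
Terminal payoffs V(N, j) = max(S_T - K, 0):
  V(2,-2) = 0.000000; V(2,-1) = 0.000000; V(2,+0) = 2.260000; V(2,+1) = 26.159947; V(2,+2) = 70.846194
Backward induction: V(k, j) = exp(-r*dt) * [p_u * V(k+1, j+1) + p_m * V(k+1, j) + p_d * V(k+1, j-1)]
  V(1,-1) = exp(-r*dt) * [p_u*2.260000 + p_m*0.000000 + p_d*0.000000] = 0.266311
  V(1,+0) = exp(-r*dt) * [p_u*26.159947 + p_m*2.260000 + p_d*0.000000] = 4.581943
  V(1,+1) = exp(-r*dt) * [p_u*70.846194 + p_m*26.159947 + p_d*2.260000] = 26.186797
  V(0,+0) = exp(-r*dt) * [p_u*26.186797 + p_m*4.581943 + p_d*0.266311] = 6.182499


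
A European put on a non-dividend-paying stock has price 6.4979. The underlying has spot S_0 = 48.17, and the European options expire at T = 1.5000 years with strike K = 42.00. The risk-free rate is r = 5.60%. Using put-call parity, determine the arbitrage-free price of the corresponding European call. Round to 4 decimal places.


Put-call parity: C - P = S_0 * exp(-qT) - K * exp(-rT).
S_0 * exp(-qT) = 48.1700 * 1.00000000 = 48.17000000
K * exp(-rT) = 42.0000 * 0.91943126 = 38.61611276
C = P + S*exp(-qT) - K*exp(-rT)
C = 6.4979 + 48.17000000 - 38.61611276 = 16.0518

Answer: Call price = 16.0518


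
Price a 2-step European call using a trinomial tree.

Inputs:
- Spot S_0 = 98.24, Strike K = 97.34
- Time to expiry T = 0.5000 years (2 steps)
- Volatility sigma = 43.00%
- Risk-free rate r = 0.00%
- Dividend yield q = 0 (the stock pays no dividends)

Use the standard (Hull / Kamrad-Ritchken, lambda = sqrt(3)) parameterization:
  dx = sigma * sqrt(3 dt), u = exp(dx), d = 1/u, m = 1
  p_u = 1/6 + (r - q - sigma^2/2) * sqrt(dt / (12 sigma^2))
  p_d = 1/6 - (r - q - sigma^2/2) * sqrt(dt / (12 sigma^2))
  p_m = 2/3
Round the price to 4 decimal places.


dt = T/N = 0.250000; dx = sigma*sqrt(3*dt) = 0.372391
u = exp(dx) = 1.451200; d = 1/u = 0.689085
p_u = 0.135634, p_m = 0.666667, p_d = 0.197699
Discount per step: exp(-r*dt) = 1.000000
Stock lattice S(k, j) with j the centered position index:
  k=0: S(0,+0) = 98.2400
  k=1: S(1,-1) = 67.6957; S(1,+0) = 98.2400; S(1,+1) = 142.5659
  k=2: S(2,-2) = 46.6481; S(2,-1) = 67.6957; S(2,+0) = 98.2400; S(2,+1) = 142.5659; S(2,+2) = 206.8917
Terminal payoffs V(N, j) = max(S_T - K, 0):
  V(2,-2) = 0.000000; V(2,-1) = 0.000000; V(2,+0) = 0.900000; V(2,+1) = 45.225906; V(2,+2) = 109.551668
Backward induction: V(k, j) = exp(-r*dt) * [p_u * V(k+1, j+1) + p_m * V(k+1, j) + p_d * V(k+1, j-1)]
  V(1,-1) = exp(-r*dt) * [p_u*0.900000 + p_m*0.000000 + p_d*0.000000] = 0.122071
  V(1,+0) = exp(-r*dt) * [p_u*45.225906 + p_m*0.900000 + p_d*0.000000] = 6.734175
  V(1,+1) = exp(-r*dt) * [p_u*109.551668 + p_m*45.225906 + p_d*0.900000] = 45.187474
  V(0,+0) = exp(-r*dt) * [p_u*45.187474 + p_m*6.734175 + p_d*0.122071] = 10.642545

Answer: Price = V(0,0) = 10.6425


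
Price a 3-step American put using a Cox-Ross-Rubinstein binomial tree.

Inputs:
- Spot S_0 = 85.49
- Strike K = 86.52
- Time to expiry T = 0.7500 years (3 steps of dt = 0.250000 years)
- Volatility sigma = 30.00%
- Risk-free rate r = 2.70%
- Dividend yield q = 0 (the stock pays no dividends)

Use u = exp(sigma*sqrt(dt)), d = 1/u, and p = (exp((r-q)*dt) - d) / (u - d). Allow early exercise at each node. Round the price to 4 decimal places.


dt = T/N = 0.250000
u = exp(sigma*sqrt(dt)) = 1.161834; d = 1/u = 0.860708
p = (exp((r-q)*dt) - d) / (u - d) = 0.485062
Discount per step: exp(-r*dt) = 0.993273
Stock lattice S(k, i) with i counting down-moves:
  k=0: S(0,0) = 85.4900
  k=1: S(1,0) = 99.3252; S(1,1) = 73.5819
  k=2: S(2,0) = 115.3994; S(2,1) = 85.4900; S(2,2) = 63.3325
  k=3: S(3,0) = 134.0750; S(3,1) = 99.3252; S(3,2) = 73.5819; S(3,3) = 54.5108
Terminal payoffs V(N, i) = max(K - S_T, 0):
  V(3,0) = 0.000000; V(3,1) = 0.000000; V(3,2) = 12.938075; V(3,3) = 32.009169
Backward induction: V(k, i) = exp(-r*dt) * [p * V(k+1, i) + (1-p) * V(k+1, i+1)]; then take max(V_cont, immediate exercise) for American.
  V(2,0) = exp(-r*dt) * [p*0.000000 + (1-p)*0.000000] = 0.000000; exercise = 0.000000; V(2,0) = max -> 0.000000
  V(2,1) = exp(-r*dt) * [p*0.000000 + (1-p)*12.938075] = 6.617490; exercise = 1.030000; V(2,1) = max -> 6.617490
  V(2,2) = exp(-r*dt) * [p*12.938075 + (1-p)*32.009169] = 22.605407; exercise = 23.187450; V(2,2) = max -> 23.187450
  V(1,0) = exp(-r*dt) * [p*0.000000 + (1-p)*6.617490] = 3.384674; exercise = 0.000000; V(1,0) = max -> 3.384674
  V(1,1) = exp(-r*dt) * [p*6.617490 + (1-p)*23.187450] = 15.048077; exercise = 12.938075; V(1,1) = max -> 15.048077
  V(0,0) = exp(-r*dt) * [p*3.384674 + (1-p)*15.048077] = 9.327432; exercise = 1.030000; V(0,0) = max -> 9.327432

Answer: Price = V(0,0) = 9.3274


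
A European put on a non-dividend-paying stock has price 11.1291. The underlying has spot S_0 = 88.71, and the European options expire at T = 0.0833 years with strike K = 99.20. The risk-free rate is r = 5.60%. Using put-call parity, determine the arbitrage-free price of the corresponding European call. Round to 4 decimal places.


Answer: Call price = 1.1008

Derivation:
Put-call parity: C - P = S_0 * exp(-qT) - K * exp(-rT).
S_0 * exp(-qT) = 88.7100 * 1.00000000 = 88.71000000
K * exp(-rT) = 99.2000 * 0.99534606 = 98.73832948
C = P + S*exp(-qT) - K*exp(-rT)
C = 11.1291 + 88.71000000 - 98.73832948 = 1.1008


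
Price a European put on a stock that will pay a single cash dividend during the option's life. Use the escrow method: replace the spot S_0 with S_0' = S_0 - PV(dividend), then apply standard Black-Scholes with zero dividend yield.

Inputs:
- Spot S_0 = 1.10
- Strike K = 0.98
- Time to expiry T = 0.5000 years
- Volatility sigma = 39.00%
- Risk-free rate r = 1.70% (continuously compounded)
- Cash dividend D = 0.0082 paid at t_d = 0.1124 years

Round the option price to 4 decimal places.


PV(D) = D * exp(-r * t_d) = 0.0082 * 0.99809102 = 0.00818435
S_0' = S_0 - PV(D) = 1.1000 - 0.00818435 = 1.09181565
d1 = (ln(S_0'/K) + (r + sigma^2/2)*T) / (sigma*sqrt(T)) = 0.56049909
d2 = d1 - sigma*sqrt(T) = 0.28472744
exp(-rT) = 0.99153602
N(-d1) = 0.28756953; N(-d2) = 0.38792648
P = K * exp(-rT) * N(-d2) - S_0' * N(-d1) = 0.9800 * 0.99153602 * 0.38792648 - 1.09181565 * 0.28756953 = 0.0630

Answer: Price = 0.0630


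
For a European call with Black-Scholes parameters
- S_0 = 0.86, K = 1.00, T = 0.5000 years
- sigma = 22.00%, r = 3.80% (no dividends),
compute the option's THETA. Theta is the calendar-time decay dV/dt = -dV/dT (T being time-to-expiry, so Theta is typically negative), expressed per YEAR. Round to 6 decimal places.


Answer: Theta = -0.046308

Derivation:
d1 = -0.7696078836; d2 = -0.9251713754
phi(d1) = 0.2966842965; exp(-qT) = 1.0000000000; exp(-rT) = 0.9811793622
Theta = -S*exp(-qT)*phi(d1)*sigma/(2*sqrt(T)) - r*K*exp(-rT)*N(d2) + q*S*exp(-qT)*N(d1)
N(d1) = 0.2207662636; N(d2) = 0.1774383853; sqrt(T) = 0.7071067812
Term 1 = -0.8600 * 1.0000000000 * 0.2966842965 * 0.2200 / (2 * 0.7071067812) = -0.0396917908
Term 2 = -0.0380 * 1.0000 * 0.9811793622 * 0.1774383853 = -0.0066157575
Term 3 = 0 (no dividend yield, q = 0)
Theta = -0.0396917908 + (-0.0066157575) + (0.0000000000) = -0.046308


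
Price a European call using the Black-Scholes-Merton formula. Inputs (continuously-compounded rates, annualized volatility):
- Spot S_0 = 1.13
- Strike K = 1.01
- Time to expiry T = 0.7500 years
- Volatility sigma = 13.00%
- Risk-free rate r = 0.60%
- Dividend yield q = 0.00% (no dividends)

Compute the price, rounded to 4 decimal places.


Answer: Price = 0.1338

Derivation:
d1 = (ln(S/K) + (r - q + 0.5*sigma^2) * T) / (sigma * sqrt(T)) = 1.09345524
d2 = d1 - sigma * sqrt(T) = 0.98087194
exp(-rT) = 0.99551011; exp(-qT) = 1.00000000
C = S_0 * exp(-qT) * N(d1) - K * exp(-rT) * N(d2)
N(d1) = 0.86290301; N(d2) = 0.83667205
C = 1.1300 * 1.00000000 * 0.86290301 - 1.0100 * 0.99551011 * 0.83667205 = 0.1338


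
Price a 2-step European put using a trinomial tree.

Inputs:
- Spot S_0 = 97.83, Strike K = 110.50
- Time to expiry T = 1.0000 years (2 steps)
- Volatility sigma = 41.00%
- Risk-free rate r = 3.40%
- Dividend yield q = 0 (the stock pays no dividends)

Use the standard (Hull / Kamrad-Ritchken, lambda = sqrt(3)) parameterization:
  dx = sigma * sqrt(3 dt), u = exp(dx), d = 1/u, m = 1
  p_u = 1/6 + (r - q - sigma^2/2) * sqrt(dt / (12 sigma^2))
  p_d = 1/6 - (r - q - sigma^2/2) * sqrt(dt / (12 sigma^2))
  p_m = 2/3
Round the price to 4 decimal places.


Answer: Price = V(0,0) = 21.4209

Derivation:
dt = T/N = 0.500000; dx = sigma*sqrt(3*dt) = 0.502145
u = exp(dx) = 1.652262; d = 1/u = 0.605231
p_u = 0.141749, p_m = 0.666667, p_d = 0.191585
Discount per step: exp(-r*dt) = 0.983144
Stock lattice S(k, j) with j the centered position index:
  k=0: S(0,+0) = 97.8300
  k=1: S(1,-1) = 59.2097; S(1,+0) = 97.8300; S(1,+1) = 161.6408
  k=2: S(2,-2) = 35.8356; S(2,-1) = 59.2097; S(2,+0) = 97.8300; S(2,+1) = 161.6408; S(2,+2) = 267.0730
Terminal payoffs V(N, j) = max(K - S_T, 0):
  V(2,-2) = 74.664448; V(2,-1) = 51.290270; V(2,+0) = 12.670000; V(2,+1) = 0.000000; V(2,+2) = 0.000000
Backward induction: V(k, j) = exp(-r*dt) * [p_u * V(k+1, j+1) + p_m * V(k+1, j) + p_d * V(k+1, j-1)]
  V(1,-1) = exp(-r*dt) * [p_u*12.670000 + p_m*51.290270 + p_d*74.664448] = 49.446265
  V(1,+0) = exp(-r*dt) * [p_u*0.000000 + p_m*12.670000 + p_d*51.290270] = 17.965083
  V(1,+1) = exp(-r*dt) * [p_u*0.000000 + p_m*0.000000 + p_d*12.670000] = 2.386462
  V(0,+0) = exp(-r*dt) * [p_u*2.386462 + p_m*17.965083 + p_d*49.446265] = 21.420882


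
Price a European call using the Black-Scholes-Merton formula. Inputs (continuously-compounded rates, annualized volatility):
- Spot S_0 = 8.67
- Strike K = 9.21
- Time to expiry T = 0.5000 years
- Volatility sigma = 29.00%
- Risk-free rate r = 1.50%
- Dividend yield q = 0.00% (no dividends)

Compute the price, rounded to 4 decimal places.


Answer: Price = 0.5157

Derivation:
d1 = (ln(S/K) + (r - q + 0.5*sigma^2) * T) / (sigma * sqrt(T)) = -0.15554428
d2 = d1 - sigma * sqrt(T) = -0.36060524
exp(-rT) = 0.99252805; exp(-qT) = 1.00000000
C = S_0 * exp(-qT) * N(d1) - K * exp(-rT) * N(d2)
N(d1) = 0.43819613; N(d2) = 0.35919729
C = 8.6700 * 1.00000000 * 0.43819613 - 9.2100 * 0.99252805 * 0.35919729 = 0.5157


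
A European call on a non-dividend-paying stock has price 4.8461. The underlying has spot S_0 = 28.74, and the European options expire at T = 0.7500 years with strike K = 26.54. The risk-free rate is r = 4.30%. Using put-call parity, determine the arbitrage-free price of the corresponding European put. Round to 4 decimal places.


Answer: Put price = 1.8038

Derivation:
Put-call parity: C - P = S_0 * exp(-qT) - K * exp(-rT).
S_0 * exp(-qT) = 28.7400 * 1.00000000 = 28.74000000
K * exp(-rT) = 26.5400 * 0.96826449 = 25.69773945
P = C - S*exp(-qT) + K*exp(-rT)
P = 4.8461 - 28.74000000 + 25.69773945 = 1.8038


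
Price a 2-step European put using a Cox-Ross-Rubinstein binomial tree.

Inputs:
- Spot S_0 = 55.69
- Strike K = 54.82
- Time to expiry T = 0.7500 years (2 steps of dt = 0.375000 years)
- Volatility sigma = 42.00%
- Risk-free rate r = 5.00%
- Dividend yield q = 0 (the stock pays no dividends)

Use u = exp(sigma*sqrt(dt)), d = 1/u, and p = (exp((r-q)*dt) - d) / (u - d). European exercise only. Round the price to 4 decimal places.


dt = T/N = 0.375000
u = exp(sigma*sqrt(dt)) = 1.293299; d = 1/u = 0.773216
p = (exp((r-q)*dt) - d) / (u - d) = 0.472445
Discount per step: exp(-r*dt) = 0.981425
Stock lattice S(k, i) with i counting down-moves:
  k=0: S(0,0) = 55.6900
  k=1: S(1,0) = 72.0238; S(1,1) = 43.0604
  k=2: S(2,0) = 93.1484; S(2,1) = 55.6900; S(2,2) = 33.2950
Terminal payoffs V(N, i) = max(K - S_T, 0):
  V(2,0) = 0.000000; V(2,1) = 0.000000; V(2,2) = 21.524983
Backward induction: V(k, i) = exp(-r*dt) * [p * V(k+1, i) + (1-p) * V(k+1, i+1)].
  V(1,0) = exp(-r*dt) * [p*0.000000 + (1-p)*0.000000] = 0.000000
  V(1,1) = exp(-r*dt) * [p*0.000000 + (1-p)*21.524983] = 11.144677
  V(0,0) = exp(-r*dt) * [p*0.000000 + (1-p)*11.144677] = 5.770217

Answer: Price = V(0,0) = 5.7702


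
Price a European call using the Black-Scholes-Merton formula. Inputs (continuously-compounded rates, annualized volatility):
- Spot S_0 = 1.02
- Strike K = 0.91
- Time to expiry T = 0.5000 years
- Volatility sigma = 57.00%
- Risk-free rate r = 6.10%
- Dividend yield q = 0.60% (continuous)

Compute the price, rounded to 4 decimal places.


Answer: Price = 0.2280

Derivation:
d1 = (ln(S/K) + (r - q + 0.5*sigma^2) * T) / (sigma * sqrt(T)) = 0.55287887
d2 = d1 - sigma * sqrt(T) = 0.14982800
exp(-rT) = 0.96996043; exp(-qT) = 0.99700450
C = S_0 * exp(-qT) * N(d1) - K * exp(-rT) * N(d2)
N(d1) = 0.70982682; N(d2) = 0.55954984
C = 1.0200 * 0.99700450 * 0.70982682 - 0.9100 * 0.96996043 * 0.55954984 = 0.2280


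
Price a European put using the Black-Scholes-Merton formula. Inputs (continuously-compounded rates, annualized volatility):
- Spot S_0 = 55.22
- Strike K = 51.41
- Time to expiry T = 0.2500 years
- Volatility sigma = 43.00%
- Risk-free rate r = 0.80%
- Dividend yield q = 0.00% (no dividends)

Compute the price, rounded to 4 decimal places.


d1 = (ln(S/K) + (r - q + 0.5*sigma^2) * T) / (sigma * sqrt(T)) = 0.44932558
d2 = d1 - sigma * sqrt(T) = 0.23432558
exp(-rT) = 0.99800200; exp(-qT) = 1.00000000
P = K * exp(-rT) * N(-d2) - S_0 * exp(-qT) * N(-d1)
N(-d1) = 0.32659840; N(-d2) = 0.40736611
P = 51.4100 * 0.99800200 * 0.40736611 - 55.2200 * 1.00000000 * 0.32659840 = 2.8661

Answer: Price = 2.8661


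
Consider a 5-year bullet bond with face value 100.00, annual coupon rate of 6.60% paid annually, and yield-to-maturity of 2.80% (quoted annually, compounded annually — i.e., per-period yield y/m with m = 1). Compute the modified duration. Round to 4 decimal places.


Coupon per period c = face * coupon_rate / m = 6.600000
Periods per year m = 1; per-period yield y/m = 0.028000
Number of cashflows N = 5
Cashflows (t years, CF_t, discount factor 1/(1+y/m)^(m*t), PV):
  t = 1.0000: CF_t = 6.600000, DF = 0.972763, PV = 6.420233
  t = 2.0000: CF_t = 6.600000, DF = 0.946267, PV = 6.245363
  t = 3.0000: CF_t = 6.600000, DF = 0.920493, PV = 6.075256
  t = 4.0000: CF_t = 6.600000, DF = 0.895422, PV = 5.909782
  t = 5.0000: CF_t = 106.600000, DF = 0.871033, PV = 92.852079
Price P = sum_t PV_t = 117.502714
First compute Macaulay numerator sum_t t * PV_t:
  t * PV_t at t = 1.0000: 6.420233
  t * PV_t at t = 2.0000: 12.490727
  t * PV_t at t = 3.0000: 18.225768
  t * PV_t at t = 4.0000: 23.639129
  t * PV_t at t = 5.0000: 464.260394
Macaulay duration D = 525.036251 / 117.502714 = 4.468290
Modified duration = D / (1 + y/m) = 4.468290 / (1 + 0.028000) = 4.346586

Answer: Modified duration = 4.3466


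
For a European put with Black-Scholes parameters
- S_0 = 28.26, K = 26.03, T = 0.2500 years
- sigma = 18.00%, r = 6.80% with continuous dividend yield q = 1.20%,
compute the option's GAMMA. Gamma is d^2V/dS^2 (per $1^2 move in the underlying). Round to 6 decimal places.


Answer: Gamma = 0.084097

Derivation:
d1 = 1.1138628694; d2 = 1.0238628694
phi(d1) = 0.2145347006; exp(-qT) = 0.9970044955; exp(-rT) = 0.9831436846
Gamma = exp(-qT) * phi(d1) / (S * sigma * sqrt(T)) = 0.9970044955 * 0.2145347006 / (28.2600 * 0.1800 * 0.5000000000) = 0.084097


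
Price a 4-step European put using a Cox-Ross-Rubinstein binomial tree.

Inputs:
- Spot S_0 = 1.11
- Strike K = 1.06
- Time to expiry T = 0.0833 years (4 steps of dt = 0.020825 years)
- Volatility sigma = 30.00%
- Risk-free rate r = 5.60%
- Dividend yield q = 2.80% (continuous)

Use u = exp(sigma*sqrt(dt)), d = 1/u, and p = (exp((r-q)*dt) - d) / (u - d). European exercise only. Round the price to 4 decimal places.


dt = T/N = 0.020825
u = exp(sigma*sqrt(dt)) = 1.044243; d = 1/u = 0.957631
p = (exp((r-q)*dt) - d) / (u - d) = 0.495913
Discount per step: exp(-r*dt) = 0.998834
Stock lattice S(k, i) with i counting down-moves:
  k=0: S(0,0) = 1.1100
  k=1: S(1,0) = 1.1591; S(1,1) = 1.0630
  k=2: S(2,0) = 1.2104; S(2,1) = 1.1100; S(2,2) = 1.0179
  k=3: S(3,0) = 1.2639; S(3,1) = 1.1591; S(3,2) = 1.0630; S(3,3) = 0.9748
  k=4: S(4,0) = 1.3199; S(4,1) = 1.2104; S(4,2) = 1.1100; S(4,3) = 1.0179; S(4,4) = 0.9335
Terminal payoffs V(N, i) = max(K - S_T, 0):
  V(4,0) = 0.000000; V(4,1) = 0.000000; V(4,2) = 0.000000; V(4,3) = 0.042066; V(4,4) = 0.126496
Backward induction: V(k, i) = exp(-r*dt) * [p * V(k+1, i) + (1-p) * V(k+1, i+1)].
  V(3,0) = exp(-r*dt) * [p*0.000000 + (1-p)*0.000000] = 0.000000
  V(3,1) = exp(-r*dt) * [p*0.000000 + (1-p)*0.000000] = 0.000000
  V(3,2) = exp(-r*dt) * [p*0.000000 + (1-p)*0.042066] = 0.021180
  V(3,3) = exp(-r*dt) * [p*0.042066 + (1-p)*0.126496] = 0.084528
  V(2,0) = exp(-r*dt) * [p*0.000000 + (1-p)*0.000000] = 0.000000
  V(2,1) = exp(-r*dt) * [p*0.000000 + (1-p)*0.021180] = 0.010664
  V(2,2) = exp(-r*dt) * [p*0.021180 + (1-p)*0.084528] = 0.053051
  V(1,0) = exp(-r*dt) * [p*0.000000 + (1-p)*0.010664] = 0.005369
  V(1,1) = exp(-r*dt) * [p*0.010664 + (1-p)*0.053051] = 0.031994
  V(0,0) = exp(-r*dt) * [p*0.005369 + (1-p)*0.031994] = 0.018768

Answer: Price = V(0,0) = 0.0188


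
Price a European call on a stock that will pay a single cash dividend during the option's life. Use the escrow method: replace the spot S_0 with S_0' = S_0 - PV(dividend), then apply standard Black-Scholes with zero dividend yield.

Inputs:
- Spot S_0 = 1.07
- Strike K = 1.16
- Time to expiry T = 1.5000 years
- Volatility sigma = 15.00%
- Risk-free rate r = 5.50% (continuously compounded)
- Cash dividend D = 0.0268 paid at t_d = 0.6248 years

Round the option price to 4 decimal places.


Answer: Price = 0.0659

Derivation:
PV(D) = D * exp(-r * t_d) = 0.0268 * 0.96621974 = 0.02589469
S_0' = S_0 - PV(D) = 1.0700 - 0.02589469 = 1.04410531
d1 = (ln(S_0'/K) + (r + sigma^2/2)*T) / (sigma*sqrt(T)) = -0.03203197
d2 = d1 - sigma*sqrt(T) = -0.21574370
exp(-rT) = 0.92081144
N(d1) = 0.48722328; N(d2) = 0.41459377
C = S_0' * N(d1) - K * exp(-rT) * N(d2) = 1.04410531 * 0.48722328 - 1.1600 * 0.92081144 * 0.41459377 = 0.0659


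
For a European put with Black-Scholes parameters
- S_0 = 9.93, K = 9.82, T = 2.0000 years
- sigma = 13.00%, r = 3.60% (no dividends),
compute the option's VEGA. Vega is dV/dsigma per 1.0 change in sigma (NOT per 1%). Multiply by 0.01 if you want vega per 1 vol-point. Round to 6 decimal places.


Answer: Vega = 4.831467

Derivation:
d1 = 0.5441423600; d2 = 0.3602945968
phi(d1) = 0.3440445971; exp(-qT) = 1.0000000000; exp(-rT) = 0.9305308958
Vega = S * exp(-qT) * phi(d1) * sqrt(T) = 9.9300 * 1.0000000000 * 0.3440445971 * 1.4142135624 = 4.831467


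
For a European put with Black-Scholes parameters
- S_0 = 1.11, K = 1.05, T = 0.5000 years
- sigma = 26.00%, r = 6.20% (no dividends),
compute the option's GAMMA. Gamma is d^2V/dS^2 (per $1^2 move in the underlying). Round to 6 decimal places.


Answer: Gamma = 1.668585

Derivation:
d1 = 0.5628017954; d2 = 0.3789540323
phi(d1) = 0.3405097690; exp(-qT) = 1.0000000000; exp(-rT) = 0.9694755731
Gamma = exp(-qT) * phi(d1) / (S * sigma * sqrt(T)) = 1.0000000000 * 0.3405097690 / (1.1100 * 0.2600 * 0.7071067812) = 1.668585


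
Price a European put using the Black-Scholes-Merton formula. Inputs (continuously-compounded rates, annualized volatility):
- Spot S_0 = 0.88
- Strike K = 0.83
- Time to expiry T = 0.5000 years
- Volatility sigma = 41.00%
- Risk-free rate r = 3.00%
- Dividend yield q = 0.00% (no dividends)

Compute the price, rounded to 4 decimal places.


d1 = (ln(S/K) + (r - q + 0.5*sigma^2) * T) / (sigma * sqrt(T)) = 0.39846746
d2 = d1 - sigma * sqrt(T) = 0.10855368
exp(-rT) = 0.98511194; exp(-qT) = 1.00000000
P = K * exp(-rT) * N(-d2) - S_0 * exp(-qT) * N(-d1)
N(-d1) = 0.34514282; N(-d2) = 0.45677825
P = 0.8300 * 0.98511194 * 0.45677825 - 0.8800 * 1.00000000 * 0.34514282 = 0.0698

Answer: Price = 0.0698


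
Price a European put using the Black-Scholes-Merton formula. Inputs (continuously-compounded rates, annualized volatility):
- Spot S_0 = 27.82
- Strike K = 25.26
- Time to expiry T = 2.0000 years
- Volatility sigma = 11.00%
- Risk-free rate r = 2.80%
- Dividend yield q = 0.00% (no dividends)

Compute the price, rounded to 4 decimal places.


d1 = (ln(S/K) + (r - q + 0.5*sigma^2) * T) / (sigma * sqrt(T)) = 1.05830145
d2 = d1 - sigma * sqrt(T) = 0.90273796
exp(-rT) = 0.94553914; exp(-qT) = 1.00000000
P = K * exp(-rT) * N(-d2) - S_0 * exp(-qT) * N(-d1)
N(-d1) = 0.14495902; N(-d2) = 0.18333249
P = 25.2600 * 0.94553914 * 0.18333249 - 27.8200 * 1.00000000 * 0.14495902 = 0.3460

Answer: Price = 0.3460


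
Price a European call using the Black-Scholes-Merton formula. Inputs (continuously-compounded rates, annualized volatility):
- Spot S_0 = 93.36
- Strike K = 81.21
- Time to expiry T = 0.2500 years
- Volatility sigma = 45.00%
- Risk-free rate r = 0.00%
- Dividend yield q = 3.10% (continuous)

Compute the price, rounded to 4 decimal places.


d1 = (ln(S/K) + (r - q + 0.5*sigma^2) * T) / (sigma * sqrt(T)) = 0.69772043
d2 = d1 - sigma * sqrt(T) = 0.47272043
exp(-rT) = 1.00000000; exp(-qT) = 0.99227995
C = S_0 * exp(-qT) * N(d1) - K * exp(-rT) * N(d2)
N(d1) = 0.75732397; N(d2) = 0.68179367
C = 93.3600 * 0.99227995 * 0.75732397 - 81.2100 * 1.00000000 * 0.68179367 = 14.7895

Answer: Price = 14.7895


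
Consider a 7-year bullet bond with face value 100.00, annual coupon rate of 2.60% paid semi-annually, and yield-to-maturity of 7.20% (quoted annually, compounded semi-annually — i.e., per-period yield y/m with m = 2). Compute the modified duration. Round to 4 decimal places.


Answer: Modified duration = 6.1154

Derivation:
Coupon per period c = face * coupon_rate / m = 1.300000
Periods per year m = 2; per-period yield y/m = 0.036000
Number of cashflows N = 14
Cashflows (t years, CF_t, discount factor 1/(1+y/m)^(m*t), PV):
  t = 0.5000: CF_t = 1.300000, DF = 0.965251, PV = 1.254826
  t = 1.0000: CF_t = 1.300000, DF = 0.931709, PV = 1.211222
  t = 1.5000: CF_t = 1.300000, DF = 0.899333, PV = 1.169133
  t = 2.0000: CF_t = 1.300000, DF = 0.868082, PV = 1.128507
  t = 2.5000: CF_t = 1.300000, DF = 0.837917, PV = 1.089293
  t = 3.0000: CF_t = 1.300000, DF = 0.808801, PV = 1.051441
  t = 3.5000: CF_t = 1.300000, DF = 0.780696, PV = 1.014904
  t = 4.0000: CF_t = 1.300000, DF = 0.753567, PV = 0.979637
  t = 4.5000: CF_t = 1.300000, DF = 0.727381, PV = 0.945596
  t = 5.0000: CF_t = 1.300000, DF = 0.702106, PV = 0.912737
  t = 5.5000: CF_t = 1.300000, DF = 0.677708, PV = 0.881021
  t = 6.0000: CF_t = 1.300000, DF = 0.654158, PV = 0.850406
  t = 6.5000: CF_t = 1.300000, DF = 0.631427, PV = 0.820855
  t = 7.0000: CF_t = 101.300000, DF = 0.609486, PV = 61.740888
Price P = sum_t PV_t = 75.050467
First compute Macaulay numerator sum_t t * PV_t:
  t * PV_t at t = 0.5000: 0.627413
  t * PV_t at t = 1.0000: 1.211222
  t * PV_t at t = 1.5000: 1.753700
  t * PV_t at t = 2.0000: 2.257014
  t * PV_t at t = 2.5000: 2.723232
  t * PV_t at t = 3.0000: 3.154322
  t * PV_t at t = 3.5000: 3.552165
  t * PV_t at t = 4.0000: 3.918549
  t * PV_t at t = 4.5000: 4.255181
  t * PV_t at t = 5.0000: 4.563686
  t * PV_t at t = 5.5000: 4.845613
  t * PV_t at t = 6.0000: 5.102436
  t * PV_t at t = 6.5000: 5.335559
  t * PV_t at t = 7.0000: 432.186214
Macaulay duration D = 475.486307 / 75.050467 = 6.335554
Modified duration = D / (1 + y/m) = 6.335554 / (1 + 0.036000) = 6.115400


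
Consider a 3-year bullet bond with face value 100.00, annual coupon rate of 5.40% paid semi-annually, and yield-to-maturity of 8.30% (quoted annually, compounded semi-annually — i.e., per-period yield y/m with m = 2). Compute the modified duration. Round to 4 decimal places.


Coupon per period c = face * coupon_rate / m = 2.700000
Periods per year m = 2; per-period yield y/m = 0.041500
Number of cashflows N = 6
Cashflows (t years, CF_t, discount factor 1/(1+y/m)^(m*t), PV):
  t = 0.5000: CF_t = 2.700000, DF = 0.960154, PV = 2.592415
  t = 1.0000: CF_t = 2.700000, DF = 0.921895, PV = 2.489116
  t = 1.5000: CF_t = 2.700000, DF = 0.885161, PV = 2.389934
  t = 2.0000: CF_t = 2.700000, DF = 0.849890, PV = 2.294704
  t = 2.5000: CF_t = 2.700000, DF = 0.816025, PV = 2.203268
  t = 3.0000: CF_t = 102.700000, DF = 0.783510, PV = 80.466442
Price P = sum_t PV_t = 92.435880
First compute Macaulay numerator sum_t t * PV_t:
  t * PV_t at t = 0.5000: 1.296207
  t * PV_t at t = 1.0000: 2.489116
  t * PV_t at t = 1.5000: 3.584901
  t * PV_t at t = 2.0000: 4.589408
  t * PV_t at t = 2.5000: 5.508171
  t * PV_t at t = 3.0000: 241.399326
Macaulay duration D = 258.867130 / 92.435880 = 2.800505
Modified duration = D / (1 + y/m) = 2.800505 / (1 + 0.041500) = 2.688915

Answer: Modified duration = 2.6889


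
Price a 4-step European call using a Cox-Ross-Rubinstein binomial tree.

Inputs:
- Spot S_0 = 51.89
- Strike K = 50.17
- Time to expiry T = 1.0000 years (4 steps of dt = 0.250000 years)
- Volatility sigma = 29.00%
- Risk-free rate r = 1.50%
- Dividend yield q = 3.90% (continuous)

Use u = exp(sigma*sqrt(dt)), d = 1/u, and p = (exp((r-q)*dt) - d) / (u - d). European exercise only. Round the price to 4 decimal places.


dt = T/N = 0.250000
u = exp(sigma*sqrt(dt)) = 1.156040; d = 1/u = 0.865022
p = (exp((r-q)*dt) - d) / (u - d) = 0.443258
Discount per step: exp(-r*dt) = 0.996257
Stock lattice S(k, i) with i counting down-moves:
  k=0: S(0,0) = 51.8900
  k=1: S(1,0) = 59.9869; S(1,1) = 44.8860
  k=2: S(2,0) = 69.3472; S(2,1) = 51.8900; S(2,2) = 38.8274
  k=3: S(3,0) = 80.1681; S(3,1) = 59.9869; S(3,2) = 44.8860; S(3,3) = 33.5866
  k=4: S(4,0) = 92.6775; S(4,1) = 69.3472; S(4,2) = 51.8900; S(4,3) = 38.8274; S(4,4) = 29.0531
Terminal payoffs V(N, i) = max(S_T - K, 0):
  V(4,0) = 42.507534; V(4,1) = 19.177222; V(4,2) = 1.720000; V(4,3) = 0.000000; V(4,4) = 0.000000
Backward induction: V(k, i) = exp(-r*dt) * [p * V(k+1, i) + (1-p) * V(k+1, i+1)].
  V(3,0) = exp(-r*dt) * [p*42.507534 + (1-p)*19.177222] = 29.408077
  V(3,1) = exp(-r*dt) * [p*19.177222 + (1-p)*1.720000] = 9.422648
  V(3,2) = exp(-r*dt) * [p*1.720000 + (1-p)*0.000000] = 0.759550
  V(3,3) = exp(-r*dt) * [p*0.000000 + (1-p)*0.000000] = 0.000000
  V(2,0) = exp(-r*dt) * [p*29.408077 + (1-p)*9.422648] = 18.212918
  V(2,1) = exp(-r*dt) * [p*9.422648 + (1-p)*0.759550] = 4.582320
  V(2,2) = exp(-r*dt) * [p*0.759550 + (1-p)*0.000000] = 0.335416
  V(1,0) = exp(-r*dt) * [p*18.212918 + (1-p)*4.582320] = 10.584422
  V(1,1) = exp(-r*dt) * [p*4.582320 + (1-p)*0.335416] = 2.209588
  V(0,0) = exp(-r*dt) * [p*10.584422 + (1-p)*2.209588] = 5.899633

Answer: Price = V(0,0) = 5.8996


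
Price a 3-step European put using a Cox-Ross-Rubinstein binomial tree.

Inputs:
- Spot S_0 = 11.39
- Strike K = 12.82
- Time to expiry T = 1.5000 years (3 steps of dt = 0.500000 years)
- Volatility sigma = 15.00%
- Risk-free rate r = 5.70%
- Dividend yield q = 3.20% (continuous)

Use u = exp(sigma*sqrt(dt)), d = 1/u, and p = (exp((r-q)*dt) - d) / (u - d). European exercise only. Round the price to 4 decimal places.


dt = T/N = 0.500000
u = exp(sigma*sqrt(dt)) = 1.111895; d = 1/u = 0.899365
p = (exp((r-q)*dt) - d) / (u - d) = 0.532693
Discount per step: exp(-r*dt) = 0.971902
Stock lattice S(k, i) with i counting down-moves:
  k=0: S(0,0) = 11.3900
  k=1: S(1,0) = 12.6645; S(1,1) = 10.2438
  k=2: S(2,0) = 14.0816; S(2,1) = 11.3900; S(2,2) = 9.2129
  k=3: S(3,0) = 15.6572; S(3,1) = 12.6645; S(3,2) = 10.2438; S(3,3) = 8.2858
Terminal payoffs V(N, i) = max(K - S_T, 0):
  V(3,0) = 0.000000; V(3,1) = 0.155513; V(3,2) = 2.576230; V(3,3) = 4.534245
Backward induction: V(k, i) = exp(-r*dt) * [p * V(k+1, i) + (1-p) * V(k+1, i+1)].
  V(2,0) = exp(-r*dt) * [p*0.000000 + (1-p)*0.155513] = 0.070630
  V(2,1) = exp(-r*dt) * [p*0.155513 + (1-p)*2.576230] = 1.250577
  V(2,2) = exp(-r*dt) * [p*2.576230 + (1-p)*4.534245] = 3.393129
  V(1,0) = exp(-r*dt) * [p*0.070630 + (1-p)*1.250577] = 0.604551
  V(1,1) = exp(-r*dt) * [p*1.250577 + (1-p)*3.393129] = 2.188537
  V(0,0) = exp(-r*dt) * [p*0.604551 + (1-p)*2.188537] = 1.306974

Answer: Price = V(0,0) = 1.3070


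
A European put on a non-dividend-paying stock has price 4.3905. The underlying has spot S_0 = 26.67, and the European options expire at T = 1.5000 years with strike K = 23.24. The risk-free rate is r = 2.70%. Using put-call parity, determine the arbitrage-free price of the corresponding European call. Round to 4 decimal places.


Answer: Call price = 8.7429

Derivation:
Put-call parity: C - P = S_0 * exp(-qT) - K * exp(-rT).
S_0 * exp(-qT) = 26.6700 * 1.00000000 = 26.67000000
K * exp(-rT) = 23.2400 * 0.96030916 = 22.31758498
C = P + S*exp(-qT) - K*exp(-rT)
C = 4.3905 + 26.67000000 - 22.31758498 = 8.7429


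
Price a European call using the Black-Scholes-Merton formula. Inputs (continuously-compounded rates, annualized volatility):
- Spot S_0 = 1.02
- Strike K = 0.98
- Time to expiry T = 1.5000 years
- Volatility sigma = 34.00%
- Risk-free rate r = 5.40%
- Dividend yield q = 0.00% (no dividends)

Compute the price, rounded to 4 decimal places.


d1 = (ln(S/K) + (r - q + 0.5*sigma^2) * T) / (sigma * sqrt(T)) = 0.49879616
d2 = d1 - sigma * sqrt(T) = 0.08238291
exp(-rT) = 0.92219369; exp(-qT) = 1.00000000
C = S_0 * exp(-qT) * N(d1) - K * exp(-rT) * N(d2)
N(d1) = 0.69103850; N(d2) = 0.53282889
C = 1.0200 * 1.00000000 * 0.69103850 - 0.9800 * 0.92219369 * 0.53282889 = 0.2233

Answer: Price = 0.2233


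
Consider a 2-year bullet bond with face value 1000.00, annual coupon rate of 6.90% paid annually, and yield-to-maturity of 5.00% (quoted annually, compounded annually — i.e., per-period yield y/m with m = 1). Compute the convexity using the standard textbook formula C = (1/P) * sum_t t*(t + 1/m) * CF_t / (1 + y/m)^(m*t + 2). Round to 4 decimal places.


Answer: Convexity = 5.2119

Derivation:
Coupon per period c = face * coupon_rate / m = 69.000000
Periods per year m = 1; per-period yield y/m = 0.050000
Number of cashflows N = 2
Cashflows (t years, CF_t, discount factor 1/(1+y/m)^(m*t), PV):
  t = 1.0000: CF_t = 69.000000, DF = 0.952381, PV = 65.714286
  t = 2.0000: CF_t = 1069.000000, DF = 0.907029, PV = 969.614512
Price P = sum_t PV_t = 1035.328798
Convexity numerator sum_t t*(t + 1/m) * CF_t / (1+y/m)^(m*t + 2):
  t = 1.0000: term = 119.209589
  t = 2.0000: term = 5276.813673
Convexity = (1/P) * sum = 5396.023262 / 1035.328798 = 5.211893


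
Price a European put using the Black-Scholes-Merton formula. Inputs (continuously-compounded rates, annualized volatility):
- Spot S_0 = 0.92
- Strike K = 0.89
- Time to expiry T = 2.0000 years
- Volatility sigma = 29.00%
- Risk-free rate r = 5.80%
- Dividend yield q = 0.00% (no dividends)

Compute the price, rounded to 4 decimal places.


d1 = (ln(S/K) + (r - q + 0.5*sigma^2) * T) / (sigma * sqrt(T)) = 0.56873868
d2 = d1 - sigma * sqrt(T) = 0.15861675
exp(-rT) = 0.89047522; exp(-qT) = 1.00000000
P = K * exp(-rT) * N(-d2) - S_0 * exp(-qT) * N(-d1)
N(-d1) = 0.28476675; N(-d2) = 0.43698542
P = 0.8900 * 0.89047522 * 0.43698542 - 0.9200 * 1.00000000 * 0.28476675 = 0.0843

Answer: Price = 0.0843


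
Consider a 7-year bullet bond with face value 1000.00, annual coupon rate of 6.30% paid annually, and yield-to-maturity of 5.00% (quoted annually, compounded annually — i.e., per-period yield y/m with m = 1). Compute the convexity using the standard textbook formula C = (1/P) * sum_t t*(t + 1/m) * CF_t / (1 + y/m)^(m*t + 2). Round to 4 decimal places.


Coupon per period c = face * coupon_rate / m = 63.000000
Periods per year m = 1; per-period yield y/m = 0.050000
Number of cashflows N = 7
Cashflows (t years, CF_t, discount factor 1/(1+y/m)^(m*t), PV):
  t = 1.0000: CF_t = 63.000000, DF = 0.952381, PV = 60.000000
  t = 2.0000: CF_t = 63.000000, DF = 0.907029, PV = 57.142857
  t = 3.0000: CF_t = 63.000000, DF = 0.863838, PV = 54.421769
  t = 4.0000: CF_t = 63.000000, DF = 0.822702, PV = 51.830256
  t = 5.0000: CF_t = 63.000000, DF = 0.783526, PV = 49.362148
  t = 6.0000: CF_t = 63.000000, DF = 0.746215, PV = 47.011570
  t = 7.0000: CF_t = 1063.000000, DF = 0.710681, PV = 755.454254
Price P = sum_t PV_t = 1075.222854
Convexity numerator sum_t t*(t + 1/m) * CF_t / (1+y/m)^(m*t + 2):
  t = 1.0000: term = 108.843537
  t = 2.0000: term = 310.981535
  t = 3.0000: term = 592.345782
  t = 4.0000: term = 940.231400
  t = 5.0000: term = 1343.187714
  t = 6.0000: term = 1790.916952
  t = 7.0000: term = 38372.279565
Convexity = (1/P) * sum = 43458.786485 / 1075.222854 = 40.418399

Answer: Convexity = 40.4184


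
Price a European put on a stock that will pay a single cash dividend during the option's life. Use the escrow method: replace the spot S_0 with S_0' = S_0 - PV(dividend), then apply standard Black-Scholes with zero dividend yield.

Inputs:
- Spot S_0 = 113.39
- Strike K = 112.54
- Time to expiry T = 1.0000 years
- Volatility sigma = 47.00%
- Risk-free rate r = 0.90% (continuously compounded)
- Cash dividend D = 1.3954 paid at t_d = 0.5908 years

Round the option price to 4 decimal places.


Answer: Price = 20.5310

Derivation:
PV(D) = D * exp(-r * t_d) = 1.3954 * 0.99469691 = 1.38800007
S_0' = S_0 - PV(D) = 113.3900 - 1.38800007 = 112.00199993
d1 = (ln(S_0'/K) + (r + sigma^2/2)*T) / (sigma*sqrt(T)) = 0.24395322
d2 = d1 - sigma*sqrt(T) = -0.22604678
exp(-rT) = 0.99104038
N(-d1) = 0.40363353; N(-d2) = 0.58941748
P = K * exp(-rT) * N(-d2) - S_0' * N(-d1) = 112.5400 * 0.99104038 * 0.58941748 - 112.00199993 * 0.40363353 = 20.5310


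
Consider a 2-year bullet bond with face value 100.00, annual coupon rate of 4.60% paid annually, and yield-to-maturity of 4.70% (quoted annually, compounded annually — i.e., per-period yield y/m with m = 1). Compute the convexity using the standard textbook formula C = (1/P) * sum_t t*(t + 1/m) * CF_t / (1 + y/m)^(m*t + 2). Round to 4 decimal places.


Answer: Convexity = 5.3128

Derivation:
Coupon per period c = face * coupon_rate / m = 4.600000
Periods per year m = 1; per-period yield y/m = 0.047000
Number of cashflows N = 2
Cashflows (t years, CF_t, discount factor 1/(1+y/m)^(m*t), PV):
  t = 1.0000: CF_t = 4.600000, DF = 0.955110, PV = 4.393505
  t = 2.0000: CF_t = 104.600000, DF = 0.912235, PV = 95.419760
Price P = sum_t PV_t = 99.813266
Convexity numerator sum_t t*(t + 1/m) * CF_t / (1+y/m)^(m*t + 2):
  t = 1.0000: term = 8.015817
  t = 2.0000: term = 522.271357
Convexity = (1/P) * sum = 530.287174 / 99.813266 = 5.312793


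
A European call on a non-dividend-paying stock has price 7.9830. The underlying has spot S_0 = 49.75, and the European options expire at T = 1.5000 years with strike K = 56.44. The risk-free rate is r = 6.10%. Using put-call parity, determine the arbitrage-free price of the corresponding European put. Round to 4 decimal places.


Answer: Put price = 9.7380

Derivation:
Put-call parity: C - P = S_0 * exp(-qT) - K * exp(-rT).
S_0 * exp(-qT) = 49.7500 * 1.00000000 = 49.75000000
K * exp(-rT) = 56.4400 * 0.91256132 = 51.50496068
P = C - S*exp(-qT) + K*exp(-rT)
P = 7.9830 - 49.75000000 + 51.50496068 = 9.7380
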